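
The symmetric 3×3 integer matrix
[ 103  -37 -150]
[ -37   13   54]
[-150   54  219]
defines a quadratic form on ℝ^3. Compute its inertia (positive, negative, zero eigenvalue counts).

step 0: pivot 103 → sign +
step 1: pivot -30/103 → sign −
step 2: pivot 3/5 → sign +
signature = (2, 1, 0)

Answer: (2, 1, 0)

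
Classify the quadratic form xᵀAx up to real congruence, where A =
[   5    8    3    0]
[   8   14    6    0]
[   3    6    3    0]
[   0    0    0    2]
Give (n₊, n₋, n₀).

Answer: (3, 0, 1)

Derivation:
step 0: pivot 5 → sign +
step 1: pivot 6/5 → sign +
step 2: pivot 2 → sign +
step 3: row/col 3 already zero → sign 0
signature = (3, 0, 1)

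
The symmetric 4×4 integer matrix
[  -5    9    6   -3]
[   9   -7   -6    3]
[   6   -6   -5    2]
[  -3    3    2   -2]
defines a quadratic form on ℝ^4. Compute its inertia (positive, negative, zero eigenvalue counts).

step 0: pivot -5 → sign −
step 1: pivot 46/5 → sign +
step 2: pivot -7/23 → sign −
step 3: pivot -3/7 → sign −
signature = (1, 3, 0)

Answer: (1, 3, 0)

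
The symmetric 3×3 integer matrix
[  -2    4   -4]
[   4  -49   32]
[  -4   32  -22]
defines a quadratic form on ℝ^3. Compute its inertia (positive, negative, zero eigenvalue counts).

step 0: pivot -2 → sign −
step 1: pivot -41 → sign −
step 2: pivot 2/41 → sign +
signature = (1, 2, 0)

Answer: (1, 2, 0)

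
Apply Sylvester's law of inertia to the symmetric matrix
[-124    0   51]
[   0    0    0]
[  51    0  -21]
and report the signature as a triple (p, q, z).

step 0: pivot -124 → sign −
step 1: pivot -3/124 → sign −
step 2: row/col 2 already zero → sign 0
signature = (0, 2, 1)

Answer: (0, 2, 1)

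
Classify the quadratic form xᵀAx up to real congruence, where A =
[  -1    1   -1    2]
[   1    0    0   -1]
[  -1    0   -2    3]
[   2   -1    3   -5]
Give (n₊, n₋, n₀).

Answer: (1, 2, 1)

Derivation:
step 0: pivot -1 → sign −
step 1: pivot 1 → sign +
step 2: pivot -2 → sign −
step 3: row/col 3 already zero → sign 0
signature = (1, 2, 1)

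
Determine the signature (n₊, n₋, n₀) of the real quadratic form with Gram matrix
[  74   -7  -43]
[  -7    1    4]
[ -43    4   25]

step 0: pivot 74 → sign +
step 1: pivot 25/74 → sign +
step 2: row/col 2 already zero → sign 0
signature = (2, 0, 1)

Answer: (2, 0, 1)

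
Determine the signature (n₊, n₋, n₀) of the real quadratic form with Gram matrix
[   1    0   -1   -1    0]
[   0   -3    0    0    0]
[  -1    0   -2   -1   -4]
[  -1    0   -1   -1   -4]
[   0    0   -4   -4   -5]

step 0: pivot 1 → sign +
step 1: pivot -3 → sign −
step 2: pivot -3 → sign −
step 3: pivot -2/3 → sign −
step 4: pivot 3 → sign +
signature = (2, 3, 0)

Answer: (2, 3, 0)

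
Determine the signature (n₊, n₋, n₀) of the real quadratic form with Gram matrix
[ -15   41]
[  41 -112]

Answer: (1, 1, 0)

Derivation:
step 0: pivot -15 → sign −
step 1: pivot 1/15 → sign +
signature = (1, 1, 0)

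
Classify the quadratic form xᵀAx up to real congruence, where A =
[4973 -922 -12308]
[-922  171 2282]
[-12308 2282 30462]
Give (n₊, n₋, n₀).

Answer: (3, 0, 0)

Derivation:
step 0: pivot 4973 → sign +
step 1: pivot 299/4973 → sign +
step 2: pivot 6/299 → sign +
signature = (3, 0, 0)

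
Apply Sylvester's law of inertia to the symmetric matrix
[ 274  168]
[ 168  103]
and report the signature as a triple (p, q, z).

step 0: pivot 274 → sign +
step 1: pivot -1/137 → sign −
signature = (1, 1, 0)

Answer: (1, 1, 0)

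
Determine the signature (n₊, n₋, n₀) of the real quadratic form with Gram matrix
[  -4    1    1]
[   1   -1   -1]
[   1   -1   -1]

step 0: pivot -4 → sign −
step 1: pivot -3/4 → sign −
step 2: row/col 2 already zero → sign 0
signature = (0, 2, 1)

Answer: (0, 2, 1)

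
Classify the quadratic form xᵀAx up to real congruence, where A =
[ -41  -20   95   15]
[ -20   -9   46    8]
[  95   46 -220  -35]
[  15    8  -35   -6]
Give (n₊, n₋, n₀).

Answer: (1, 3, 0)

Derivation:
step 0: pivot -41 → sign −
step 1: pivot 31/41 → sign +
step 2: pivot -1/31 → sign −
step 3: pivot -1 → sign −
signature = (1, 3, 0)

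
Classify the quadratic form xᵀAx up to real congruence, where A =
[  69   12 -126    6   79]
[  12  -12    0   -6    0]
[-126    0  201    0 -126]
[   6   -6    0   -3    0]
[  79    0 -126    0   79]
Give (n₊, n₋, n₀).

step 0: pivot 69 → sign +
step 1: pivot -324/23 → sign −
step 2: pivot 5 → sign +
step 3: pivot 2/135 → sign +
step 4: row/col 4 already zero → sign 0
signature = (3, 1, 1)

Answer: (3, 1, 1)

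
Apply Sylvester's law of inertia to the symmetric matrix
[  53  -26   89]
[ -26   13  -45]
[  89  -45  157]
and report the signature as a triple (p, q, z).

Answer: (3, 0, 0)

Derivation:
step 0: pivot 53 → sign +
step 1: pivot 13/53 → sign +
step 2: pivot 3/13 → sign +
signature = (3, 0, 0)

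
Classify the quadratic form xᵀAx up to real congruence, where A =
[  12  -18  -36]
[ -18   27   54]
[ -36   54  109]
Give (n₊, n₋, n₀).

Answer: (2, 0, 1)

Derivation:
step 0: pivot 12 → sign +
step 1: pivot 1 → sign +
step 2: row/col 2 already zero → sign 0
signature = (2, 0, 1)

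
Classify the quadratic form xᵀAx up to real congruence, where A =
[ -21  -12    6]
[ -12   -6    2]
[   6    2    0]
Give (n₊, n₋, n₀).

step 0: pivot -21 → sign −
step 1: pivot 6/7 → sign +
step 2: pivot -2/3 → sign −
signature = (1, 2, 0)

Answer: (1, 2, 0)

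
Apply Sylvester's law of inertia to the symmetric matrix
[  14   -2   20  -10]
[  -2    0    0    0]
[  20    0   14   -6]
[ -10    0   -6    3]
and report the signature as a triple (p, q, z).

Answer: (3, 1, 0)

Derivation:
step 0: pivot 14 → sign +
step 1: pivot -2/7 → sign −
step 2: pivot 14 → sign +
step 3: pivot 3/7 → sign +
signature = (3, 1, 0)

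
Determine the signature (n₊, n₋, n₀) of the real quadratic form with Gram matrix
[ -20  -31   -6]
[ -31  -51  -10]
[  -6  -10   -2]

step 0: pivot -20 → sign −
step 1: pivot -59/20 → sign −
step 2: pivot -2/59 → sign −
signature = (0, 3, 0)

Answer: (0, 3, 0)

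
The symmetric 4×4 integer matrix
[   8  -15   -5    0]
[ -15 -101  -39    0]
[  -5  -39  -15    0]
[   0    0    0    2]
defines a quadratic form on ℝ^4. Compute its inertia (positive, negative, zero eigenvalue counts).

step 0: pivot 8 → sign +
step 1: pivot -1033/8 → sign −
step 2: pivot -2/1033 → sign −
step 3: pivot 2 → sign +
signature = (2, 2, 0)

Answer: (2, 2, 0)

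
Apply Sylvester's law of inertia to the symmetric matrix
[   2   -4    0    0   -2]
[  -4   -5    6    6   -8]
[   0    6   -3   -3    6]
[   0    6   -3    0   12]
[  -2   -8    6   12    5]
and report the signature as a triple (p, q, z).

Answer: (3, 2, 0)

Derivation:
step 0: pivot 2 → sign +
step 1: pivot -13 → sign −
step 2: pivot -3/13 → sign −
step 3: pivot 3 → sign +
step 4: pivot 3 → sign +
signature = (3, 2, 0)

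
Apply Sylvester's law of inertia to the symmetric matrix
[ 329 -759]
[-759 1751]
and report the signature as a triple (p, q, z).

step 0: pivot 329 → sign +
step 1: pivot -2/329 → sign −
signature = (1, 1, 0)

Answer: (1, 1, 0)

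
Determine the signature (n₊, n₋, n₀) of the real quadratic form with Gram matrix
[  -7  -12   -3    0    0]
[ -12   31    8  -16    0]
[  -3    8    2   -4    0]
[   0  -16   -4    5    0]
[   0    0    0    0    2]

step 0: pivot -7 → sign −
step 1: pivot 361/7 → sign +
step 2: pivot -23/361 → sign −
step 3: pivot 3/23 → sign +
step 4: pivot 2 → sign +
signature = (3, 2, 0)

Answer: (3, 2, 0)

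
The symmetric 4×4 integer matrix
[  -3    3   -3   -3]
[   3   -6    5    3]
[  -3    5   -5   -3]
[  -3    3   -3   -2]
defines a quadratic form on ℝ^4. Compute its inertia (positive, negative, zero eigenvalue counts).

Answer: (1, 3, 0)

Derivation:
step 0: pivot -3 → sign −
step 1: pivot -3 → sign −
step 2: pivot -2/3 → sign −
step 3: pivot 1 → sign +
signature = (1, 3, 0)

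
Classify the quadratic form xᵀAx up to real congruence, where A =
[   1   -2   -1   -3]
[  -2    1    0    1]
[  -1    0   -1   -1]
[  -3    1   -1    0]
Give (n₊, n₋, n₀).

step 0: pivot 1 → sign +
step 1: pivot -3 → sign −
step 2: pivot -2/3 → sign −
step 3: row/col 3 already zero → sign 0
signature = (1, 2, 1)

Answer: (1, 2, 1)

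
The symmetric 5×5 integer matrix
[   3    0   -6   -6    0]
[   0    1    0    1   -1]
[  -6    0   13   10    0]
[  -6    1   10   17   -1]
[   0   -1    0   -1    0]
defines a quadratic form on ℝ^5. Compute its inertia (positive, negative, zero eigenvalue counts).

step 0: pivot 3 → sign +
step 1: pivot 1 → sign +
step 2: pivot 1 → sign +
step 3: pivot -1 → sign −
step 4: row/col 4 already zero → sign 0
signature = (3, 1, 1)

Answer: (3, 1, 1)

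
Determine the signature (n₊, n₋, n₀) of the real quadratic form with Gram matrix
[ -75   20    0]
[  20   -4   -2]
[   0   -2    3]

step 0: pivot -75 → sign −
step 1: pivot 4/3 → sign +
step 2: row/col 2 already zero → sign 0
signature = (1, 1, 1)

Answer: (1, 1, 1)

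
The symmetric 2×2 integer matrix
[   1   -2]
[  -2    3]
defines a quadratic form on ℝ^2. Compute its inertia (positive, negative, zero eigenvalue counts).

Answer: (1, 1, 0)

Derivation:
step 0: pivot 1 → sign +
step 1: pivot -1 → sign −
signature = (1, 1, 0)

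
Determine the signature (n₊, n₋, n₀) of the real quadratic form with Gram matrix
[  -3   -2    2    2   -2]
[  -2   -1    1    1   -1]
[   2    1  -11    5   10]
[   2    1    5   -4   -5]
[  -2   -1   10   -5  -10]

step 0: pivot -3 → sign −
step 1: pivot 1/3 → sign +
step 2: pivot -10 → sign −
step 3: pivot 3/5 → sign +
step 4: pivot -3/2 → sign −
signature = (2, 3, 0)

Answer: (2, 3, 0)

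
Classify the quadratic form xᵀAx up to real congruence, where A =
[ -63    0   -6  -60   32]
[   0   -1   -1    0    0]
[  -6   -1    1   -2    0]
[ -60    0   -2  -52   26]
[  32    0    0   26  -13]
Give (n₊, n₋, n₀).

Answer: (1, 4, 0)

Derivation:
step 0: pivot -63 → sign −
step 1: pivot -1 → sign −
step 2: pivot 18/7 → sign +
step 3: pivot -2/9 → sign −
step 4: pivot -1/3 → sign −
signature = (1, 4, 0)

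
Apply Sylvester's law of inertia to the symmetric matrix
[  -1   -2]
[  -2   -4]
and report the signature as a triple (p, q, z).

step 0: pivot -1 → sign −
step 1: row/col 1 already zero → sign 0
signature = (0, 1, 1)

Answer: (0, 1, 1)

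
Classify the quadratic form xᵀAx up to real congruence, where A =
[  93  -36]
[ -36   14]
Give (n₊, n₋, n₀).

Answer: (2, 0, 0)

Derivation:
step 0: pivot 93 → sign +
step 1: pivot 2/31 → sign +
signature = (2, 0, 0)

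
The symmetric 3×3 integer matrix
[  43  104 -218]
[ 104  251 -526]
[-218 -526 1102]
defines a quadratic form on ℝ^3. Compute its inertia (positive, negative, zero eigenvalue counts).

step 0: pivot 43 → sign +
step 1: pivot -23/43 → sign −
step 2: pivot -6/23 → sign −
signature = (1, 2, 0)

Answer: (1, 2, 0)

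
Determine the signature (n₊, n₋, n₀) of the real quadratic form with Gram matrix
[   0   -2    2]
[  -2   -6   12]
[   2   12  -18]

step 0: pivot -6 → sign −
step 1: pivot 2/3 → sign +
step 2: row/col 2 already zero → sign 0
signature = (1, 1, 1)

Answer: (1, 1, 1)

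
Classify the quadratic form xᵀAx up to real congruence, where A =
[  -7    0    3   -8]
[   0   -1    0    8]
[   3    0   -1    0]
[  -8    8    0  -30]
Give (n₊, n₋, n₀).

Answer: (2, 2, 0)

Derivation:
step 0: pivot -7 → sign −
step 1: pivot -1 → sign −
step 2: pivot 2/7 → sign +
step 3: pivot 2 → sign +
signature = (2, 2, 0)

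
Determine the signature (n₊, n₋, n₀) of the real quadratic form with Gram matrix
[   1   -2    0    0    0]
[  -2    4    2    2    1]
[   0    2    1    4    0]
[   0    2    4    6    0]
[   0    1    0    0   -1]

step 0: pivot 1 → sign +
step 1: pivot 1 → sign +
step 2: pivot -4 → sign −
step 3: pivot -1 → sign −
step 4: pivot 3/2 → sign +
signature = (3, 2, 0)

Answer: (3, 2, 0)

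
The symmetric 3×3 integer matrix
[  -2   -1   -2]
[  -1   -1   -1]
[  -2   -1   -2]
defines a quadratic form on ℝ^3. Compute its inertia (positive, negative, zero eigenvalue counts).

step 0: pivot -2 → sign −
step 1: pivot -1/2 → sign −
step 2: row/col 2 already zero → sign 0
signature = (0, 2, 1)

Answer: (0, 2, 1)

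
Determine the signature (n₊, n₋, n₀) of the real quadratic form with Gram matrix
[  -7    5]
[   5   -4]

step 0: pivot -7 → sign −
step 1: pivot -3/7 → sign −
signature = (0, 2, 0)

Answer: (0, 2, 0)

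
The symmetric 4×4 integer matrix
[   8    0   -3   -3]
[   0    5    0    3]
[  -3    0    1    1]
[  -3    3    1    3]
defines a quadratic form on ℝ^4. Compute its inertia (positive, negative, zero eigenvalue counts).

step 0: pivot 8 → sign +
step 1: pivot 5 → sign +
step 2: pivot -1/8 → sign −
step 3: pivot 1/5 → sign +
signature = (3, 1, 0)

Answer: (3, 1, 0)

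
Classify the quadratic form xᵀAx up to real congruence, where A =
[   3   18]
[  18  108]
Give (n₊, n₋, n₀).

step 0: pivot 3 → sign +
step 1: row/col 1 already zero → sign 0
signature = (1, 0, 1)

Answer: (1, 0, 1)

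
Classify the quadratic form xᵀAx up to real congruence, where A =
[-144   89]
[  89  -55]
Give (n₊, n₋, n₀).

step 0: pivot -144 → sign −
step 1: pivot 1/144 → sign +
signature = (1, 1, 0)

Answer: (1, 1, 0)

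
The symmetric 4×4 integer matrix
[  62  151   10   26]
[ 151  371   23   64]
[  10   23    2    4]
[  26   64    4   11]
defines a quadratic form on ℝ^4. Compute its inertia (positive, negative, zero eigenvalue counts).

Answer: (2, 1, 1)

Derivation:
step 0: pivot 62 → sign +
step 1: pivot 201/62 → sign +
step 2: pivot -12/67 → sign −
step 3: row/col 3 already zero → sign 0
signature = (2, 1, 1)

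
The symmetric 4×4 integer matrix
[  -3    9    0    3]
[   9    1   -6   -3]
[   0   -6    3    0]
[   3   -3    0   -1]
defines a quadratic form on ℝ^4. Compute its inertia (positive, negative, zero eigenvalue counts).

Answer: (2, 2, 0)

Derivation:
step 0: pivot -3 → sign −
step 1: pivot 28 → sign +
step 2: pivot 12/7 → sign +
step 3: pivot -1/4 → sign −
signature = (2, 2, 0)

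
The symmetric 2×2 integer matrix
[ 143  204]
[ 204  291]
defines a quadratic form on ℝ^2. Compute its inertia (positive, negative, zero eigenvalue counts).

step 0: pivot 143 → sign +
step 1: pivot -3/143 → sign −
signature = (1, 1, 0)

Answer: (1, 1, 0)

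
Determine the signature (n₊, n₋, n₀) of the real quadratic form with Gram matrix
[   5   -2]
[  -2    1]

Answer: (2, 0, 0)

Derivation:
step 0: pivot 5 → sign +
step 1: pivot 1/5 → sign +
signature = (2, 0, 0)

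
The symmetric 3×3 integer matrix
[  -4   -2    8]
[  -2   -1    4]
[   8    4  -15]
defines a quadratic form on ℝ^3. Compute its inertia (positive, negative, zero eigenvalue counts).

step 0: pivot -4 → sign −
step 1: pivot 1 → sign +
step 2: row/col 2 already zero → sign 0
signature = (1, 1, 1)

Answer: (1, 1, 1)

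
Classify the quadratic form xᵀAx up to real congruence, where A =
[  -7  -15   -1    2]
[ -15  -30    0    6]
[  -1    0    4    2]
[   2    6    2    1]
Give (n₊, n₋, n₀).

step 0: pivot -7 → sign −
step 1: pivot 15/7 → sign +
step 2: pivot 2 → sign +
step 3: pivot 1/5 → sign +
signature = (3, 1, 0)

Answer: (3, 1, 0)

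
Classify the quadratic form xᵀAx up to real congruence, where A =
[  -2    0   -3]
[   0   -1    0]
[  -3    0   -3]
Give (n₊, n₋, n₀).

step 0: pivot -2 → sign −
step 1: pivot -1 → sign −
step 2: pivot 3/2 → sign +
signature = (1, 2, 0)

Answer: (1, 2, 0)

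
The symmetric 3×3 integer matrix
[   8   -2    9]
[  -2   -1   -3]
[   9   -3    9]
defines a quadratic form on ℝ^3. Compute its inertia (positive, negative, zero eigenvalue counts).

step 0: pivot 8 → sign +
step 1: pivot -3/2 → sign −
step 2: pivot -3/4 → sign −
signature = (1, 2, 0)

Answer: (1, 2, 0)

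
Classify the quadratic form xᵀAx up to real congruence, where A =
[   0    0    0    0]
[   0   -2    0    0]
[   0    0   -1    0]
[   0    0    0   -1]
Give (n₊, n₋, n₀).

step 0: pivot -2 → sign −
step 1: pivot -1 → sign −
step 2: pivot -1 → sign −
step 3: row/col 3 already zero → sign 0
signature = (0, 3, 1)

Answer: (0, 3, 1)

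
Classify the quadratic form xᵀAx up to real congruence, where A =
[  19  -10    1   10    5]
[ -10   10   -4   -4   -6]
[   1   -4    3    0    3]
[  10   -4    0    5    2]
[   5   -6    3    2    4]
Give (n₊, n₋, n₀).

Answer: (4, 1, 0)

Derivation:
step 0: pivot 19 → sign +
step 1: pivot 90/19 → sign +
step 2: pivot 2/5 → sign +
step 3: pivot -1 → sign −
step 4: pivot 1/9 → sign +
signature = (4, 1, 0)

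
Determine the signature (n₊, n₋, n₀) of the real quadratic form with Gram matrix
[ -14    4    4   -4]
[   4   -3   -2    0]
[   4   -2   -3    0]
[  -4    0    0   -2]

Answer: (1, 3, 0)

Derivation:
step 0: pivot -14 → sign −
step 1: pivot -13/7 → sign −
step 2: pivot -19/13 → sign −
step 3: pivot 2/19 → sign +
signature = (1, 3, 0)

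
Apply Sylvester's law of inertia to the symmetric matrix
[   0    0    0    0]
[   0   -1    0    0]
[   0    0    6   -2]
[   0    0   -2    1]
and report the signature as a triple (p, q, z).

Answer: (2, 1, 1)

Derivation:
step 0: pivot -1 → sign −
step 1: pivot 6 → sign +
step 2: pivot 1/3 → sign +
step 3: row/col 3 already zero → sign 0
signature = (2, 1, 1)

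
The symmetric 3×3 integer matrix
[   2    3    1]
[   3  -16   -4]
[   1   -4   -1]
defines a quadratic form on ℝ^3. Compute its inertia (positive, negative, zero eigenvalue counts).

step 0: pivot 2 → sign +
step 1: pivot -41/2 → sign −
step 2: pivot -1/41 → sign −
signature = (1, 2, 0)

Answer: (1, 2, 0)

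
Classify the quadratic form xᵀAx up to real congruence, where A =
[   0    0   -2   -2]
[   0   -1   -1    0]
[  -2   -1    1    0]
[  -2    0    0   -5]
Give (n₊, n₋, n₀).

Answer: (1, 3, 0)

Derivation:
step 0: pivot -1 → sign −
step 1: pivot 2 → sign +
step 2: pivot -2 → sign −
step 3: pivot -3 → sign −
signature = (1, 3, 0)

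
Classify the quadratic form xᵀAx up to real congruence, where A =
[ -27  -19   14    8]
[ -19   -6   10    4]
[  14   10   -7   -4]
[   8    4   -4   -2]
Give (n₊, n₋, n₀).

Answer: (2, 2, 0)

Derivation:
step 0: pivot -27 → sign −
step 1: pivot 199/27 → sign +
step 2: pivot 51/199 → sign +
step 3: pivot -2/17 → sign −
signature = (2, 2, 0)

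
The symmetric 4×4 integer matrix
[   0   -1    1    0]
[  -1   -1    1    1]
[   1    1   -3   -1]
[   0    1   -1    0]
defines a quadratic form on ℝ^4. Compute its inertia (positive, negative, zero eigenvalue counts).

Answer: (1, 2, 1)

Derivation:
step 0: pivot -1 → sign −
step 1: pivot 1 → sign +
step 2: pivot -2 → sign −
step 3: row/col 3 already zero → sign 0
signature = (1, 2, 1)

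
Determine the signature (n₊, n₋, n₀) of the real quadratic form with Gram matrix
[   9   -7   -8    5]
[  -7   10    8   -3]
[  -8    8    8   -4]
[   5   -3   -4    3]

step 0: pivot 9 → sign +
step 1: pivot 41/9 → sign +
step 2: pivot 8/41 → sign +
step 3: row/col 3 already zero → sign 0
signature = (3, 0, 1)

Answer: (3, 0, 1)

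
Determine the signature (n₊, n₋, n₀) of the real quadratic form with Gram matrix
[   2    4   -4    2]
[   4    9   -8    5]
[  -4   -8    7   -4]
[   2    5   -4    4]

step 0: pivot 2 → sign +
step 1: pivot 1 → sign +
step 2: pivot -1 → sign −
step 3: pivot 1 → sign +
signature = (3, 1, 0)

Answer: (3, 1, 0)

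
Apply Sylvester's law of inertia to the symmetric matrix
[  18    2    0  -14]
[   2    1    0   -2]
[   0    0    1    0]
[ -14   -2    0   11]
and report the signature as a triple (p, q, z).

step 0: pivot 18 → sign +
step 1: pivot 7/9 → sign +
step 2: pivot 1 → sign +
step 3: pivot -1/7 → sign −
signature = (3, 1, 0)

Answer: (3, 1, 0)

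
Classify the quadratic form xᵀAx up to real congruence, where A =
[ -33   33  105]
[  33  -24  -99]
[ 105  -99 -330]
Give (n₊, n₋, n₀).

step 0: pivot -33 → sign −
step 1: pivot 9 → sign +
step 2: pivot 1/11 → sign +
signature = (2, 1, 0)

Answer: (2, 1, 0)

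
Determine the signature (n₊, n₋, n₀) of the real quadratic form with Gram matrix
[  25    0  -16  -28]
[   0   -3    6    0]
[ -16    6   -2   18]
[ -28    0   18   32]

step 0: pivot 25 → sign +
step 1: pivot -3 → sign −
step 2: pivot -6/25 → sign −
step 3: pivot 2/3 → sign +
signature = (2, 2, 0)

Answer: (2, 2, 0)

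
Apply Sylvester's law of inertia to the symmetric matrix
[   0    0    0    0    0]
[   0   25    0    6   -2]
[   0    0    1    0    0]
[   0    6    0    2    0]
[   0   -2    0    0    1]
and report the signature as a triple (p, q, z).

Answer: (4, 0, 1)

Derivation:
step 0: pivot 25 → sign +
step 1: pivot 1 → sign +
step 2: pivot 14/25 → sign +
step 3: pivot 3/7 → sign +
step 4: row/col 4 already zero → sign 0
signature = (4, 0, 1)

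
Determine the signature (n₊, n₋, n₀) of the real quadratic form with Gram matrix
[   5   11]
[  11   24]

Answer: (1, 1, 0)

Derivation:
step 0: pivot 5 → sign +
step 1: pivot -1/5 → sign −
signature = (1, 1, 0)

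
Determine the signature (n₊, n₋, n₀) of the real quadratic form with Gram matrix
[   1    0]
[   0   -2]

step 0: pivot 1 → sign +
step 1: pivot -2 → sign −
signature = (1, 1, 0)

Answer: (1, 1, 0)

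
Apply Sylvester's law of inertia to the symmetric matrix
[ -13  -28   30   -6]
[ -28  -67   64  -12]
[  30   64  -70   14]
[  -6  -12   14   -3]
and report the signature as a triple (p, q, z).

step 0: pivot -13 → sign −
step 1: pivot -87/13 → sign −
step 2: pivot -62/87 → sign −
step 3: pivot -3/31 → sign −
signature = (0, 4, 0)

Answer: (0, 4, 0)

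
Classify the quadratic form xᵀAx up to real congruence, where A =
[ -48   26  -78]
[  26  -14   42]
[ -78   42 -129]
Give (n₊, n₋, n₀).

step 0: pivot -48 → sign −
step 1: pivot 1/12 → sign +
step 2: pivot -3 → sign −
signature = (1, 2, 0)

Answer: (1, 2, 0)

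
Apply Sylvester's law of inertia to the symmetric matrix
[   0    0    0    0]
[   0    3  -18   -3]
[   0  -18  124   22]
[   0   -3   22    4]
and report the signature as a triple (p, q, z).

Answer: (2, 0, 2)

Derivation:
step 0: pivot 3 → sign +
step 1: pivot 16 → sign +
step 2: row/col 2 already zero → sign 0
step 3: row/col 3 already zero → sign 0
signature = (2, 0, 2)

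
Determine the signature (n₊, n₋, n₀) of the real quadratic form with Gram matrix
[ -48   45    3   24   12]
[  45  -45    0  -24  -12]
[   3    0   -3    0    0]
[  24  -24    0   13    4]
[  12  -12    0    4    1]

Answer: (2, 2, 1)

Derivation:
step 0: pivot -48 → sign −
step 1: pivot -45/16 → sign −
step 2: pivot 129/5 → sign +
step 3: pivot 1/129 → sign +
step 4: row/col 4 already zero → sign 0
signature = (2, 2, 1)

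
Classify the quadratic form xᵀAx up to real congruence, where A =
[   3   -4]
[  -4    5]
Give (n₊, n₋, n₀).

step 0: pivot 3 → sign +
step 1: pivot -1/3 → sign −
signature = (1, 1, 0)

Answer: (1, 1, 0)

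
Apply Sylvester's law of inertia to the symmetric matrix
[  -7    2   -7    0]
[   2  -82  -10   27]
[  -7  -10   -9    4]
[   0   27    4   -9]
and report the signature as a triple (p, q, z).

step 0: pivot -7 → sign −
step 1: pivot -570/7 → sign −
step 2: pivot -22/95 → sign −
step 3: pivot -1/22 → sign −
signature = (0, 4, 0)

Answer: (0, 4, 0)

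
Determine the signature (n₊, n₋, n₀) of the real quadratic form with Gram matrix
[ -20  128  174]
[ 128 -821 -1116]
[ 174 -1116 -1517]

Answer: (0, 2, 1)

Derivation:
step 0: pivot -20 → sign −
step 1: pivot -9/5 → sign −
step 2: row/col 2 already zero → sign 0
signature = (0, 2, 1)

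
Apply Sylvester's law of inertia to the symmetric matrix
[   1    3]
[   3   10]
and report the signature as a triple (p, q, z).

Answer: (2, 0, 0)

Derivation:
step 0: pivot 1 → sign +
step 1: pivot 1 → sign +
signature = (2, 0, 0)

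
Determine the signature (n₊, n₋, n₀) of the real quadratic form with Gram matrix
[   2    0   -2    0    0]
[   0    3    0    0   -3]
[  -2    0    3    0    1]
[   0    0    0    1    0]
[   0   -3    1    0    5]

Answer: (5, 0, 0)

Derivation:
step 0: pivot 2 → sign +
step 1: pivot 3 → sign +
step 2: pivot 1 → sign +
step 3: pivot 1 → sign +
step 4: pivot 1 → sign +
signature = (5, 0, 0)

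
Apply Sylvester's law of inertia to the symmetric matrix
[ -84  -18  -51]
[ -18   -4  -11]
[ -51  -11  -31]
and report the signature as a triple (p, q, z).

step 0: pivot -84 → sign −
step 1: pivot -1/7 → sign −
step 2: row/col 2 already zero → sign 0
signature = (0, 2, 1)

Answer: (0, 2, 1)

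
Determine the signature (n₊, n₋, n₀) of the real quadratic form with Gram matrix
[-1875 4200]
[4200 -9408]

Answer: (0, 1, 1)

Derivation:
step 0: pivot -1875 → sign −
step 1: row/col 1 already zero → sign 0
signature = (0, 1, 1)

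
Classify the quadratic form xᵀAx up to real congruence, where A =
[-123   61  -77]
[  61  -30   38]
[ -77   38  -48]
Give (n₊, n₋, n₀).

Answer: (2, 1, 0)

Derivation:
step 0: pivot -123 → sign −
step 1: pivot 31/123 → sign +
step 2: pivot 2/31 → sign +
signature = (2, 1, 0)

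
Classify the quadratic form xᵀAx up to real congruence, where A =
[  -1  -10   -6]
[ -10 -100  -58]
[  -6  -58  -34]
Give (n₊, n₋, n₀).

step 0: pivot -1 → sign −
step 1: pivot 2 → sign +
step 2: pivot -2 → sign −
signature = (1, 2, 0)

Answer: (1, 2, 0)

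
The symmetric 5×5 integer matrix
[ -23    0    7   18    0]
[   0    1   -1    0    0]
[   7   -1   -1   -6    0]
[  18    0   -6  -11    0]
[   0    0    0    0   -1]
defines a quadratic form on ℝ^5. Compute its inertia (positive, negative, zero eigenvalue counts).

Answer: (3, 2, 0)

Derivation:
step 0: pivot -23 → sign −
step 1: pivot 1 → sign +
step 2: pivot 3/23 → sign +
step 3: pivot 1 → sign +
step 4: pivot -1 → sign −
signature = (3, 2, 0)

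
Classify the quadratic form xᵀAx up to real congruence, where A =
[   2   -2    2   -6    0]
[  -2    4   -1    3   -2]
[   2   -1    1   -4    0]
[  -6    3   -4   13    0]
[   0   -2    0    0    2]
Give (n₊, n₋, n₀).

Answer: (3, 2, 0)

Derivation:
step 0: pivot 2 → sign +
step 1: pivot 2 → sign +
step 2: pivot -3/2 → sign −
step 3: pivot -4/3 → sign −
step 4: pivot 1 → sign +
signature = (3, 2, 0)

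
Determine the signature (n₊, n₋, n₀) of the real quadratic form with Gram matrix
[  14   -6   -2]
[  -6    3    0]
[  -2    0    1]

step 0: pivot 14 → sign +
step 1: pivot 3/7 → sign +
step 2: pivot -1 → sign −
signature = (2, 1, 0)

Answer: (2, 1, 0)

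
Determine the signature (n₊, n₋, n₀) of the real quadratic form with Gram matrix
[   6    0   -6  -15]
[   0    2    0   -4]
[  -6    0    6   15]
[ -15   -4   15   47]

Answer: (3, 0, 1)

Derivation:
step 0: pivot 6 → sign +
step 1: pivot 2 → sign +
step 2: pivot 3/2 → sign +
step 3: row/col 3 already zero → sign 0
signature = (3, 0, 1)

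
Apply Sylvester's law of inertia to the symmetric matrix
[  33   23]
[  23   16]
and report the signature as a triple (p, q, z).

Answer: (1, 1, 0)

Derivation:
step 0: pivot 33 → sign +
step 1: pivot -1/33 → sign −
signature = (1, 1, 0)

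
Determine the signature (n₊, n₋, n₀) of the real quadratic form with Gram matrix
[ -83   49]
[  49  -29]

step 0: pivot -83 → sign −
step 1: pivot -6/83 → sign −
signature = (0, 2, 0)

Answer: (0, 2, 0)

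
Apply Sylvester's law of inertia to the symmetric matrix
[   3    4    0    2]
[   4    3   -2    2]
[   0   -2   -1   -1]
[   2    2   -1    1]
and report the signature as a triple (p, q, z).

Answer: (2, 2, 0)

Derivation:
step 0: pivot 3 → sign +
step 1: pivot -7/3 → sign −
step 2: pivot 5/7 → sign +
step 3: pivot -2/5 → sign −
signature = (2, 2, 0)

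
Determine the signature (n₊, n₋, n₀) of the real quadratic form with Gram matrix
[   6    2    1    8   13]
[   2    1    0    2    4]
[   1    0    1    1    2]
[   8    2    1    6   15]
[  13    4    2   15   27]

Answer: (3, 1, 1)

Derivation:
step 0: pivot 6 → sign +
step 1: pivot 1/3 → sign +
step 2: pivot 1/2 → sign +
step 3: pivot -8 → sign −
step 4: row/col 4 already zero → sign 0
signature = (3, 1, 1)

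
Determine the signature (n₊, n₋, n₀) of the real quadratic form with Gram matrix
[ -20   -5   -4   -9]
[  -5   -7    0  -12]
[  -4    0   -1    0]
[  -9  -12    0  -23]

step 0: pivot -20 → sign −
step 1: pivot -23/4 → sign −
step 2: pivot -3/115 → sign −
step 3: pivot -2 → sign −
signature = (0, 4, 0)

Answer: (0, 4, 0)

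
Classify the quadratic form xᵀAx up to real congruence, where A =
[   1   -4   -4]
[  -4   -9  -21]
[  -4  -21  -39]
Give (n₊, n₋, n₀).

step 0: pivot 1 → sign +
step 1: pivot -25 → sign −
step 2: pivot -6/25 → sign −
signature = (1, 2, 0)

Answer: (1, 2, 0)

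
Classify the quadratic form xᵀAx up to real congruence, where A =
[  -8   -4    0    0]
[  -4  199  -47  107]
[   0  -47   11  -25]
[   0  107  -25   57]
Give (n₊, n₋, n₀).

step 0: pivot -8 → sign −
step 1: pivot 201 → sign +
step 2: pivot 2/201 → sign +
step 3: row/col 3 already zero → sign 0
signature = (2, 1, 1)

Answer: (2, 1, 1)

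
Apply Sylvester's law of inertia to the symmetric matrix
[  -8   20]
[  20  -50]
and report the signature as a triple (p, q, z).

step 0: pivot -8 → sign −
step 1: row/col 1 already zero → sign 0
signature = (0, 1, 1)

Answer: (0, 1, 1)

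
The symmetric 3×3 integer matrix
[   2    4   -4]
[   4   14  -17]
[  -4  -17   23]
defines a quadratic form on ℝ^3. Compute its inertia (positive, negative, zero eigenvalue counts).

Answer: (3, 0, 0)

Derivation:
step 0: pivot 2 → sign +
step 1: pivot 6 → sign +
step 2: pivot 3/2 → sign +
signature = (3, 0, 0)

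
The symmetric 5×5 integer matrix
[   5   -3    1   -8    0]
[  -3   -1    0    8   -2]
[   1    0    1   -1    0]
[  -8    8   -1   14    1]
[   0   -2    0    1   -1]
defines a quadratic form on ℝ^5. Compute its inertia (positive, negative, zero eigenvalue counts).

step 0: pivot 5 → sign +
step 1: pivot -14/5 → sign −
step 2: pivot 13/14 → sign +
step 3: pivot 40/13 → sign +
step 4: pivot 3/40 → sign +
signature = (4, 1, 0)

Answer: (4, 1, 0)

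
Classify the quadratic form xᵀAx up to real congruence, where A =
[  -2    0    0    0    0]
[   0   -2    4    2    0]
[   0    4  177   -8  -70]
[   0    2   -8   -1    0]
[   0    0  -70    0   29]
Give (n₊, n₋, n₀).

step 0: pivot -2 → sign −
step 1: pivot -2 → sign −
step 2: pivot 185 → sign +
step 3: pivot 169/185 → sign +
step 4: pivot 1/169 → sign +
signature = (3, 2, 0)

Answer: (3, 2, 0)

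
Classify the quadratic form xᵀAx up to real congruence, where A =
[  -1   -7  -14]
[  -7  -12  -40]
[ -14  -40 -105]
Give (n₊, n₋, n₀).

step 0: pivot -1 → sign −
step 1: pivot 37 → sign +
step 2: pivot 3/37 → sign +
signature = (2, 1, 0)

Answer: (2, 1, 0)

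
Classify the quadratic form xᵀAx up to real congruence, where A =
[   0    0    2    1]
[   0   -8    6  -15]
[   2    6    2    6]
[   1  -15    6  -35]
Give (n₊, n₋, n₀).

Answer: (1, 2, 1)

Derivation:
step 0: pivot -8 → sign −
step 1: pivot 13/2 → sign +
step 2: pivot -8/13 → sign −
step 3: row/col 3 already zero → sign 0
signature = (1, 2, 1)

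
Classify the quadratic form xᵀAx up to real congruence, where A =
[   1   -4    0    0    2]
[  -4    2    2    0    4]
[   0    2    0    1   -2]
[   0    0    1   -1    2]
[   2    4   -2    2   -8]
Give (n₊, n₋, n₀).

step 0: pivot 1 → sign +
step 1: pivot -14 → sign −
step 2: pivot 2/7 → sign +
step 3: pivot -9/2 → sign −
step 4: row/col 4 already zero → sign 0
signature = (2, 2, 1)

Answer: (2, 2, 1)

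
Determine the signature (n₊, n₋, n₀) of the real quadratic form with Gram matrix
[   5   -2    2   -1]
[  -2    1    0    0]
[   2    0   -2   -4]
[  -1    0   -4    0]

step 0: pivot 5 → sign +
step 1: pivot 1/5 → sign +
step 2: pivot -6 → sign −
step 3: pivot -1/3 → sign −
signature = (2, 2, 0)

Answer: (2, 2, 0)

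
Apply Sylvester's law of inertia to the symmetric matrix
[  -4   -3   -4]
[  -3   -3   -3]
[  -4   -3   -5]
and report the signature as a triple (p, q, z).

Answer: (0, 3, 0)

Derivation:
step 0: pivot -4 → sign −
step 1: pivot -3/4 → sign −
step 2: pivot -1 → sign −
signature = (0, 3, 0)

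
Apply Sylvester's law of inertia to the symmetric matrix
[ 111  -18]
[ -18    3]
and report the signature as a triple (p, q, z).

Answer: (2, 0, 0)

Derivation:
step 0: pivot 111 → sign +
step 1: pivot 3/37 → sign +
signature = (2, 0, 0)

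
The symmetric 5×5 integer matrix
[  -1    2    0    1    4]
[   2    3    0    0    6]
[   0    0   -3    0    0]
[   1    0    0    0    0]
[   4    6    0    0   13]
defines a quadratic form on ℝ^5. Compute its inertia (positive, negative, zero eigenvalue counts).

Answer: (3, 2, 0)

Derivation:
step 0: pivot -1 → sign −
step 1: pivot 7 → sign +
step 2: pivot -3 → sign −
step 3: pivot 3/7 → sign +
step 4: pivot 1 → sign +
signature = (3, 2, 0)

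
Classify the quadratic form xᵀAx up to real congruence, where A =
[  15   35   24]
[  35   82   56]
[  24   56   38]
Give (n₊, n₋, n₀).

Answer: (2, 1, 0)

Derivation:
step 0: pivot 15 → sign +
step 1: pivot 1/3 → sign +
step 2: pivot -2/5 → sign −
signature = (2, 1, 0)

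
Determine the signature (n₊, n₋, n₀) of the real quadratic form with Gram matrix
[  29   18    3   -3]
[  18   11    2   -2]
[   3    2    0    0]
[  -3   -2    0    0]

step 0: pivot 29 → sign +
step 1: pivot -5/29 → sign −
step 2: pivot -1/5 → sign −
step 3: row/col 3 already zero → sign 0
signature = (1, 2, 1)

Answer: (1, 2, 1)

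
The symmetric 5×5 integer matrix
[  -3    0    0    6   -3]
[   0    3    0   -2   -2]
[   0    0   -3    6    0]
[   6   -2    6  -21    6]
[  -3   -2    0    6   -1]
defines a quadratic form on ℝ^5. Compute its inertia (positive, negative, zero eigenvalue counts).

Answer: (2, 3, 0)

Derivation:
step 0: pivot -3 → sign −
step 1: pivot 3 → sign +
step 2: pivot -3 → sign −
step 3: pivot 5/3 → sign +
step 4: pivot -2/5 → sign −
signature = (2, 3, 0)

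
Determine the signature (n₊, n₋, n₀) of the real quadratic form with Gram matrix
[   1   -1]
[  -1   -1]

step 0: pivot 1 → sign +
step 1: pivot -2 → sign −
signature = (1, 1, 0)

Answer: (1, 1, 0)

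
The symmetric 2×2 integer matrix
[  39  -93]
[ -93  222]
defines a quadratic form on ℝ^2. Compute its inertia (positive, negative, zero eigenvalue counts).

step 0: pivot 39 → sign +
step 1: pivot 3/13 → sign +
signature = (2, 0, 0)

Answer: (2, 0, 0)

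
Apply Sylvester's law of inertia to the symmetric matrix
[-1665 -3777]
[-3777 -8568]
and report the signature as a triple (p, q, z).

step 0: pivot -1665 → sign −
step 1: pivot 1/185 → sign +
signature = (1, 1, 0)

Answer: (1, 1, 0)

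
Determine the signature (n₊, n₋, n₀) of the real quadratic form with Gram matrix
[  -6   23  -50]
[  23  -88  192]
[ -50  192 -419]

Answer: (1, 2, 0)

Derivation:
step 0: pivot -6 → sign −
step 1: pivot 1/6 → sign +
step 2: pivot -3 → sign −
signature = (1, 2, 0)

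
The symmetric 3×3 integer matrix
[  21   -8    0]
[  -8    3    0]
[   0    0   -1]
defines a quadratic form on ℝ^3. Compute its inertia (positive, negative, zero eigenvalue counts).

Answer: (1, 2, 0)

Derivation:
step 0: pivot 21 → sign +
step 1: pivot -1/21 → sign −
step 2: pivot -1 → sign −
signature = (1, 2, 0)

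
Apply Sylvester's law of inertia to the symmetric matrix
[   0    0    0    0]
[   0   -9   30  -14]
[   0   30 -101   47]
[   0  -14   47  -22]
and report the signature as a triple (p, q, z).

step 0: pivot -9 → sign −
step 1: pivot -1 → sign −
step 2: pivot -1/9 → sign −
step 3: row/col 3 already zero → sign 0
signature = (0, 3, 1)

Answer: (0, 3, 1)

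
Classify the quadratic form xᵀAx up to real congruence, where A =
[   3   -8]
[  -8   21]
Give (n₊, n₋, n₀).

step 0: pivot 3 → sign +
step 1: pivot -1/3 → sign −
signature = (1, 1, 0)

Answer: (1, 1, 0)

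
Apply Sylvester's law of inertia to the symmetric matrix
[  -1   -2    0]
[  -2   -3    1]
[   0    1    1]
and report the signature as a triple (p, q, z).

step 0: pivot -1 → sign −
step 1: pivot 1 → sign +
step 2: row/col 2 already zero → sign 0
signature = (1, 1, 1)

Answer: (1, 1, 1)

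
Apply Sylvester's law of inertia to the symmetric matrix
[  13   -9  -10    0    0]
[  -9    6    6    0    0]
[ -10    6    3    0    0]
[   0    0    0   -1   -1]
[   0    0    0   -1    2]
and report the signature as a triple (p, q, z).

step 0: pivot 13 → sign +
step 1: pivot -3/13 → sign −
step 2: pivot -1 → sign −
step 3: pivot -1 → sign −
step 4: pivot 3 → sign +
signature = (2, 3, 0)

Answer: (2, 3, 0)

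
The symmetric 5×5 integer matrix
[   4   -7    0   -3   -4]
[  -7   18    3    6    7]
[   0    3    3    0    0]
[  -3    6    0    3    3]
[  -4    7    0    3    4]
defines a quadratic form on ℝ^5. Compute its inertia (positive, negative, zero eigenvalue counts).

Answer: (4, 0, 1)

Derivation:
step 0: pivot 4 → sign +
step 1: pivot 23/4 → sign +
step 2: pivot 33/23 → sign +
step 3: pivot 6/11 → sign +
step 4: row/col 4 already zero → sign 0
signature = (4, 0, 1)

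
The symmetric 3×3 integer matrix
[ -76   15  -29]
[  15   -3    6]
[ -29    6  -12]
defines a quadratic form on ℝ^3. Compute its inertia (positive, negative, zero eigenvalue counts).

Answer: (1, 2, 0)

Derivation:
step 0: pivot -76 → sign −
step 1: pivot -3/76 → sign −
step 2: pivot 1 → sign +
signature = (1, 2, 0)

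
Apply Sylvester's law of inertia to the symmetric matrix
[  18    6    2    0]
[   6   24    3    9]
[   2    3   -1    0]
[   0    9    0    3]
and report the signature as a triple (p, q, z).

step 0: pivot 18 → sign +
step 1: pivot 22 → sign +
step 2: pivot -97/66 → sign −
step 3: pivot -6/97 → sign −
signature = (2, 2, 0)

Answer: (2, 2, 0)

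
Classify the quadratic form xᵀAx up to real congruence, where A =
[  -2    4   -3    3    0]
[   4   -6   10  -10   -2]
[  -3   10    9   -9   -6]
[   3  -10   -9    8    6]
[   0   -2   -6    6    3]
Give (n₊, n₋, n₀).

step 0: pivot -2 → sign −
step 1: pivot 2 → sign +
step 2: pivot 11/2 → sign +
step 3: pivot -1 → sign −
step 4: pivot 3/11 → sign +
signature = (3, 2, 0)

Answer: (3, 2, 0)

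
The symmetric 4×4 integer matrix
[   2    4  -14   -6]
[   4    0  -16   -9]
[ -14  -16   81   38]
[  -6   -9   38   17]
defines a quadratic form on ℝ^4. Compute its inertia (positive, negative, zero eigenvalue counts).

step 0: pivot 2 → sign +
step 1: pivot -8 → sign −
step 2: pivot 1 → sign +
step 3: pivot -1/8 → sign −
signature = (2, 2, 0)

Answer: (2, 2, 0)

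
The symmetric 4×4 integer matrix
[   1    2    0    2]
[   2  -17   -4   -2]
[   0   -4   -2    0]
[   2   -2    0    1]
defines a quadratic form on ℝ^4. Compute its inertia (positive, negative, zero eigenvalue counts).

Answer: (1, 3, 0)

Derivation:
step 0: pivot 1 → sign +
step 1: pivot -21 → sign −
step 2: pivot -26/21 → sign −
step 3: pivot -3/13 → sign −
signature = (1, 3, 0)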